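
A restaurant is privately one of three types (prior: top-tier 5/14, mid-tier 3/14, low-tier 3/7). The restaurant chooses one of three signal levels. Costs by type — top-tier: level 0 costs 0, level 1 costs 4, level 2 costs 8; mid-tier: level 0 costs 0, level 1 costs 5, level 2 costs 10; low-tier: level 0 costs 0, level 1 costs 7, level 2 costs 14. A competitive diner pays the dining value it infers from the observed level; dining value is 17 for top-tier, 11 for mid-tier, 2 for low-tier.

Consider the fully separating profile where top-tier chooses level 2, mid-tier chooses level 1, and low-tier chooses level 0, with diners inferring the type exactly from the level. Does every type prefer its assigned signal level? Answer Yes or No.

No

Separating price premiums: level 2 → 17, level 1 → 11, level 0 → 2.
top-tier (assigned level 2): level 0: 2 − 0 = 2; level 1: 11 − 4 = 7; level 2: 17 − 8 = 9. top-tier stays.
mid-tier (assigned level 1): level 0: 2 − 0 = 2; level 1: 11 − 5 = 6; level 2: 17 − 10 = 7. mid-tier prefers level 2.
low-tier (assigned level 0): level 0: 2 − 0 = 2; level 1: 11 − 7 = 4; level 2: 17 − 14 = 3. low-tier prefers level 1.
At least one type deviates; the separating profile fails.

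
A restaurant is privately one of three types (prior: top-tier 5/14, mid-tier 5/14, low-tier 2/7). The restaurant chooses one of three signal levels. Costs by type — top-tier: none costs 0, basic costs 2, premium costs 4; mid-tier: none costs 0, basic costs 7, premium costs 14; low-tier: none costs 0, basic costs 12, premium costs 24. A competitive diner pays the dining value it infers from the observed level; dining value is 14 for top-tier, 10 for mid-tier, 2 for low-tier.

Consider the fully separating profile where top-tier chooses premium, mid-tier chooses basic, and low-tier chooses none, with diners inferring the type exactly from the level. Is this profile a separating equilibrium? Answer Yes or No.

Separating price premiums: premium → 14, basic → 10, none → 2.
top-tier (assigned premium): none: 2 − 0 = 2; basic: 10 − 2 = 8; premium: 14 − 4 = 10. top-tier stays.
mid-tier (assigned basic): none: 2 − 0 = 2; basic: 10 − 7 = 3; premium: 14 − 14 = 0. mid-tier stays.
low-tier (assigned none): none: 2 − 0 = 2; basic: 10 − 12 = -2; premium: 14 − 24 = -10. low-tier stays.
Every type prefers its assigned level; separation holds.

Yes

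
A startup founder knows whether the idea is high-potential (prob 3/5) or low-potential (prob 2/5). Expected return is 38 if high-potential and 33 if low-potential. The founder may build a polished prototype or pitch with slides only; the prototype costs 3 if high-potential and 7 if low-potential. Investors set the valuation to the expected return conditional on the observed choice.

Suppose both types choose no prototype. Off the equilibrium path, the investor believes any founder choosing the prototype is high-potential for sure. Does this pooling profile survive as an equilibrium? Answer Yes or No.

On path, the investor holds the prior and pays 3/5·38 + 2/5·33 = 36. Off path (the prototype), believing high-potential, it pays 38.
high-potential: no prototype nets 36; the prototype nets 38 − 3 = 35. high-potential stays.
low-potential: no prototype nets 36; the prototype nets 38 − 7 = 31. low-potential stays.
No type deviates, so pooling is sustained.

Yes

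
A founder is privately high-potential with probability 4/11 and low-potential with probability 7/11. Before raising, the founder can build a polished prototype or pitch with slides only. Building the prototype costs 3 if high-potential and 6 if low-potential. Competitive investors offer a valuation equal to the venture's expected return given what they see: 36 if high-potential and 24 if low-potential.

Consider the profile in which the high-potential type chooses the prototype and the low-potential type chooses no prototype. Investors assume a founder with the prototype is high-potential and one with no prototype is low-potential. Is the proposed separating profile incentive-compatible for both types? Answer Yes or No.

No

Under these beliefs, the prototype earns valuation 36 and no prototype earns valuation 24.
high-potential: the prototype nets 36 − 3 = 33; no prototype nets 24. high-potential prefers the prototype.
low-potential: the prototype nets 36 − 6 = 30; no prototype nets 24. low-potential would deviate to the prototype.
low-potential has a profitable deviation, so the profile is not an equilibrium.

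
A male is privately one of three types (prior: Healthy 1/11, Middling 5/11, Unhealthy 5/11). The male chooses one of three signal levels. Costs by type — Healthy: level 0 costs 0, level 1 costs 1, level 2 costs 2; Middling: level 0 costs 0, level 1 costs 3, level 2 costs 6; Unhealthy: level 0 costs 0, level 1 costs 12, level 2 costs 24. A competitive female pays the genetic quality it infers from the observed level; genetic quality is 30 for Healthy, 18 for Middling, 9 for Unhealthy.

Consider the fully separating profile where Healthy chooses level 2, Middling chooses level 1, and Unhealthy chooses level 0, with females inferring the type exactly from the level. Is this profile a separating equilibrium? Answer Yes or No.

No

Separating mating payoffs: level 2 → 30, level 1 → 18, level 0 → 9.
Healthy (assigned level 2): level 0: 9 − 0 = 9; level 1: 18 − 1 = 17; level 2: 30 − 2 = 28. Healthy stays.
Middling (assigned level 1): level 0: 9 − 0 = 9; level 1: 18 − 3 = 15; level 2: 30 − 6 = 24. Middling prefers level 2.
Unhealthy (assigned level 0): level 0: 9 − 0 = 9; level 1: 18 − 12 = 6; level 2: 30 − 24 = 6. Unhealthy stays.
At least one type deviates; the separating profile fails.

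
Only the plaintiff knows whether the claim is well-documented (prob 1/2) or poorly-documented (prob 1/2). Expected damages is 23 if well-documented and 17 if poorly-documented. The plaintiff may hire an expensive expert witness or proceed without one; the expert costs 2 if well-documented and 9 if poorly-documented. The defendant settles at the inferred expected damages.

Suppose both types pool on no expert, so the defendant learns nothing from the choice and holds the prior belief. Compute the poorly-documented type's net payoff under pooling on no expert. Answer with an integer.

20

Pooled settlement = 1/2·23 + 1/2·17 = 20.
poorly-documented pays no cost for no expert, so net payoff = 20.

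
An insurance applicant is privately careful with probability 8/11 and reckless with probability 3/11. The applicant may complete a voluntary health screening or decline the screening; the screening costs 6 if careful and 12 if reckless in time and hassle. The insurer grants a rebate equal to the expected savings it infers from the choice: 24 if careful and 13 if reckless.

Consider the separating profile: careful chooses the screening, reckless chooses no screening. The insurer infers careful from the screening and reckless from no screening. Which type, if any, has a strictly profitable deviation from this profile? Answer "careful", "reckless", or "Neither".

Neither

The screening pays 24; no screening pays 13.
careful: assigned the screening, nets 24 − 6 = 18; deviating to no screening nets 13.
reckless: assigned no screening, nets 13; deviating to the screening nets 24 − 12 = 12.
Both types strictly prefer their assigned action; no profitable deviation.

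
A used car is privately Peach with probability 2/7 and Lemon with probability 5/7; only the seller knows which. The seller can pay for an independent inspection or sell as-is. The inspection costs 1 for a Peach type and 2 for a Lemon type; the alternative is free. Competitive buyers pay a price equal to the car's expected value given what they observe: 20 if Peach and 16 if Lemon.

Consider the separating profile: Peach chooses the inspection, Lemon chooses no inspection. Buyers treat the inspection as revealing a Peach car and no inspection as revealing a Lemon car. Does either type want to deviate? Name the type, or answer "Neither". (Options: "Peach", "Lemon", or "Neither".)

The inspection pays 20; no inspection pays 16.
Peach: assigned the inspection, nets 20 − 1 = 19; deviating to no inspection nets 16.
Lemon: assigned no inspection, nets 16; deviating to the inspection nets 20 − 2 = 18.
The Lemon type gains 2 by deviating.

Lemon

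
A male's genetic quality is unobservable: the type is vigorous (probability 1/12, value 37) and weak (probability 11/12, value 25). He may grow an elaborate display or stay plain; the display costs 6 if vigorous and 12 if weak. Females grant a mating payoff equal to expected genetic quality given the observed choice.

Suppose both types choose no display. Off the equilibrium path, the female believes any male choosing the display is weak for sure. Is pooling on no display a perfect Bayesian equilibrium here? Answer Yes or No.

On path, the female holds the prior and pays 1/12·37 + 11/12·25 = 26. Off path (the display), believing weak, it pays 25.
vigorous: no display nets 26; the display nets 25 − 6 = 19. vigorous stays.
weak: no display nets 26; the display nets 25 − 12 = 13. weak stays.
No type deviates, so pooling is sustained.

Yes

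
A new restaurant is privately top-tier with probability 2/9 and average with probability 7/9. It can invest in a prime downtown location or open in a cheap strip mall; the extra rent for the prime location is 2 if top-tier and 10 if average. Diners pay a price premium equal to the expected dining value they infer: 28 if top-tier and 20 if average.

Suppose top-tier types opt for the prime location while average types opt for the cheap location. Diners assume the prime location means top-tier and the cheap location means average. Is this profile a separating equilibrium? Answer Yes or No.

Under these beliefs, the prime location earns price premium 28 and the cheap location earns price premium 20.
top-tier: the prime location nets 28 − 2 = 26; the cheap location nets 20. top-tier prefers the prime location.
average: the prime location nets 28 − 10 = 18; the cheap location nets 20. average prefers the cheap location.
Neither type deviates, so the separating profile is an equilibrium.

Yes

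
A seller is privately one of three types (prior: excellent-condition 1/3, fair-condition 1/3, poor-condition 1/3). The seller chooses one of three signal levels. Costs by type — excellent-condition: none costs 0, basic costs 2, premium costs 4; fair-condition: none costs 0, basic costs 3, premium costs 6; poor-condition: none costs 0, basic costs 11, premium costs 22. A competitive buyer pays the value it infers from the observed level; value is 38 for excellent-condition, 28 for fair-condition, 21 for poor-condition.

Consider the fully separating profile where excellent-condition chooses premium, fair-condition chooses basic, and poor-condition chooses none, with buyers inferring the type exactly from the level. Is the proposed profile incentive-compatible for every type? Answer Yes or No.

Separating prices: premium → 38, basic → 28, none → 21.
excellent-condition (assigned premium): none: 21 − 0 = 21; basic: 28 − 2 = 26; premium: 38 − 4 = 34. excellent-condition stays.
fair-condition (assigned basic): none: 21 − 0 = 21; basic: 28 − 3 = 25; premium: 38 − 6 = 32. fair-condition prefers premium.
poor-condition (assigned none): none: 21 − 0 = 21; basic: 28 − 11 = 17; premium: 38 − 22 = 16. poor-condition stays.
At least one type deviates; the separating profile fails.

No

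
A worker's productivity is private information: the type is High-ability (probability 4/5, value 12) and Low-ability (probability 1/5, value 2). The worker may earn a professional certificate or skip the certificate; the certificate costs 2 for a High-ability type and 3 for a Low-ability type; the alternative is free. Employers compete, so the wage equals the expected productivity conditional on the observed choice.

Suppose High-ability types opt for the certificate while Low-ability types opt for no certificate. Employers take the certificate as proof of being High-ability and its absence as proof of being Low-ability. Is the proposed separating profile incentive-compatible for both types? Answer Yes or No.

Under these beliefs, the certificate earns wage 12 and no certificate earns wage 2.
High-ability: the certificate nets 12 − 2 = 10; no certificate nets 2. High-ability prefers the certificate.
Low-ability: the certificate nets 12 − 3 = 9; no certificate nets 2. Low-ability would deviate to the certificate.
Low-ability has a profitable deviation, so the profile is not an equilibrium.

No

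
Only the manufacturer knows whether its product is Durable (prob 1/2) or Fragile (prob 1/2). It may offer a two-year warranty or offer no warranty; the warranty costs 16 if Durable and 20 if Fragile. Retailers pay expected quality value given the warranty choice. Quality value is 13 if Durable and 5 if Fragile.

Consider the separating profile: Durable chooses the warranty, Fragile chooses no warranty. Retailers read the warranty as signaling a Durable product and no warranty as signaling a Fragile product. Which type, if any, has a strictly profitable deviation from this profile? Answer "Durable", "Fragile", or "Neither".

Durable

The warranty pays 13; no warranty pays 5.
Durable: assigned the warranty, nets 13 − 16 = -3; deviating to no warranty nets 5.
Fragile: assigned no warranty, nets 5; deviating to the warranty nets 13 − 20 = -7.
The Durable type gains 8 by deviating.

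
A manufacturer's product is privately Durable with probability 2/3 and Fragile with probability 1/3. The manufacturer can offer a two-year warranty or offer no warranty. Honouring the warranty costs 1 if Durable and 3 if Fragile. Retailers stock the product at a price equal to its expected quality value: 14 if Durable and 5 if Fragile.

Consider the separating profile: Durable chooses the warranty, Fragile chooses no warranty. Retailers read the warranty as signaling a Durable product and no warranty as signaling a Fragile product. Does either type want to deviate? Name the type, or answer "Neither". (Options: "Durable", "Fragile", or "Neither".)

Fragile

The warranty pays 14; no warranty pays 5.
Durable: assigned the warranty, nets 14 − 1 = 13; deviating to no warranty nets 5.
Fragile: assigned no warranty, nets 5; deviating to the warranty nets 14 − 3 = 11.
The Fragile type gains 6 by deviating.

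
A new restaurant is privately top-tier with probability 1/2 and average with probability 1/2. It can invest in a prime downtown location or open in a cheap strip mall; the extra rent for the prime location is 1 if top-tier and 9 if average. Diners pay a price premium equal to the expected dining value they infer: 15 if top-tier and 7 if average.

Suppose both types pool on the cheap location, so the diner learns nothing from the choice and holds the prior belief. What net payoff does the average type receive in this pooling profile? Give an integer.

Pooled price premium = 1/2·15 + 1/2·7 = 11.
average pays no cost for the cheap location, so net payoff = 11.

11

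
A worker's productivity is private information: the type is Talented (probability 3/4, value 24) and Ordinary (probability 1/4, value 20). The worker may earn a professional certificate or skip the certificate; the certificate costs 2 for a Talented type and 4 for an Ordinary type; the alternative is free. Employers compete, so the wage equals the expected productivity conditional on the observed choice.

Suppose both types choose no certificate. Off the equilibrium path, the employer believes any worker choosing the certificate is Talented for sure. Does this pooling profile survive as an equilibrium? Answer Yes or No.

On path, the employer holds the prior and pays 3/4·24 + 1/4·20 = 23. Off path (the certificate), believing Talented, it pays 24.
Talented: no certificate nets 23; the certificate nets 24 − 2 = 22. Talented stays.
Ordinary: no certificate nets 23; the certificate nets 24 − 4 = 20. Ordinary stays.
No type deviates, so pooling is sustained.

Yes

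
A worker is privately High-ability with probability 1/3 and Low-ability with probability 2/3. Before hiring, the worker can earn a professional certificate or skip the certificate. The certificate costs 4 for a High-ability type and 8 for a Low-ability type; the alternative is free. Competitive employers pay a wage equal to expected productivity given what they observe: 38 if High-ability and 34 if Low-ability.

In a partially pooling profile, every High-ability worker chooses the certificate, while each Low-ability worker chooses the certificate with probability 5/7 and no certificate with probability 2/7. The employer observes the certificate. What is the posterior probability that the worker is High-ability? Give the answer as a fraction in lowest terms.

7/17

P(the certificate) = (1/3)·1 + (2/3)·(5/7) = 17/21.
By Bayes' rule, P(High-ability | the certificate) = (1/3) / (17/21) = 7/17.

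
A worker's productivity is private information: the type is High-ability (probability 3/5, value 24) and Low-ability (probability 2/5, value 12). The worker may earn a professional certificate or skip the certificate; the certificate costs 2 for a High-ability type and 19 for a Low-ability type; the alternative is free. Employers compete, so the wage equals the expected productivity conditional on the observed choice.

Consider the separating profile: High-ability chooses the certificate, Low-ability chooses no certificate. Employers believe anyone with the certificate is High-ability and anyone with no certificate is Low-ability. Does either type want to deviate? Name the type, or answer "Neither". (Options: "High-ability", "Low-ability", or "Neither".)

Neither

The certificate pays 24; no certificate pays 12.
High-ability: assigned the certificate, nets 24 − 2 = 22; deviating to no certificate nets 12.
Low-ability: assigned no certificate, nets 12; deviating to the certificate nets 24 − 19 = 5.
Both types strictly prefer their assigned action; no profitable deviation.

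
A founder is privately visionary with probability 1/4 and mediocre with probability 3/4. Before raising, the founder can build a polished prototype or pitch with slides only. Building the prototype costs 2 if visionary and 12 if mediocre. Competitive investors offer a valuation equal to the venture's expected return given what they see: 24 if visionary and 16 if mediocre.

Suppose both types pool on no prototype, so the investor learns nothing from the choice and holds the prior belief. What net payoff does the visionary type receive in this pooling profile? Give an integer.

18

Pooled valuation = 1/4·24 + 3/4·16 = 18.
visionary pays no cost for no prototype, so net payoff = 18.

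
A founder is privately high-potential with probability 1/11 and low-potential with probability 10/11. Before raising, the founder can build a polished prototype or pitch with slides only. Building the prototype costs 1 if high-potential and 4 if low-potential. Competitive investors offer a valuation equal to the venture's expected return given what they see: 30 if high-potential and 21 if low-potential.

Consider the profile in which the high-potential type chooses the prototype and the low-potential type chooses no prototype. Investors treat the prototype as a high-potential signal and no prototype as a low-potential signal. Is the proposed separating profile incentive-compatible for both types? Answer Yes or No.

No

Under these beliefs, the prototype earns valuation 30 and no prototype earns valuation 21.
high-potential: the prototype nets 30 − 1 = 29; no prototype nets 21. high-potential prefers the prototype.
low-potential: the prototype nets 30 − 4 = 26; no prototype nets 21. low-potential would deviate to the prototype.
low-potential has a profitable deviation, so the profile is not an equilibrium.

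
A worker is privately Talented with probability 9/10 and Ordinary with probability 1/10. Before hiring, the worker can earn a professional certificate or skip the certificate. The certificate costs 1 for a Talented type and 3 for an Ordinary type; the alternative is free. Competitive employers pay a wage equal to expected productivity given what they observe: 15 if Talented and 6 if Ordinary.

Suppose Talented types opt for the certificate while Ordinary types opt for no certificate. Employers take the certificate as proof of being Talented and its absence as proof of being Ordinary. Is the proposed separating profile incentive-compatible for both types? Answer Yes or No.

Under these beliefs, the certificate earns wage 15 and no certificate earns wage 6.
Talented: the certificate nets 15 − 1 = 14; no certificate nets 6. Talented prefers the certificate.
Ordinary: the certificate nets 15 − 3 = 12; no certificate nets 6. Ordinary would deviate to the certificate.
Ordinary has a profitable deviation, so the profile is not an equilibrium.

No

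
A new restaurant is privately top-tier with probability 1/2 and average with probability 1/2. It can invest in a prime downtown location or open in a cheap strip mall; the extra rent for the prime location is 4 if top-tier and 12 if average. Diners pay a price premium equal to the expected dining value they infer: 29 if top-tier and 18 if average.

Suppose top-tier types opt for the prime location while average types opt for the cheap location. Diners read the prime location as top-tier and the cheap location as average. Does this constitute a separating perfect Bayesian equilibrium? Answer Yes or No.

Under these beliefs, the prime location earns price premium 29 and the cheap location earns price premium 18.
top-tier: the prime location nets 29 − 4 = 25; the cheap location nets 18. top-tier prefers the prime location.
average: the prime location nets 29 − 12 = 17; the cheap location nets 18. average prefers the cheap location.
Neither type deviates, so the separating profile is an equilibrium.

Yes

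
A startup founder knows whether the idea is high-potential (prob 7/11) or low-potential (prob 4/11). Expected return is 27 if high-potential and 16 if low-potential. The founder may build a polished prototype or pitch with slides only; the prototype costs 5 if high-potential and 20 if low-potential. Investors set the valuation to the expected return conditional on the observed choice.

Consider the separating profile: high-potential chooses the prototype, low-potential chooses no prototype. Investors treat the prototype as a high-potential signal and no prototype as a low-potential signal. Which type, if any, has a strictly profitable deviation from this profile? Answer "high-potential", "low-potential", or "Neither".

The prototype pays 27; no prototype pays 16.
high-potential: assigned the prototype, nets 27 − 5 = 22; deviating to no prototype nets 16.
low-potential: assigned no prototype, nets 16; deviating to the prototype nets 27 − 20 = 7.
Both types strictly prefer their assigned action; no profitable deviation.

Neither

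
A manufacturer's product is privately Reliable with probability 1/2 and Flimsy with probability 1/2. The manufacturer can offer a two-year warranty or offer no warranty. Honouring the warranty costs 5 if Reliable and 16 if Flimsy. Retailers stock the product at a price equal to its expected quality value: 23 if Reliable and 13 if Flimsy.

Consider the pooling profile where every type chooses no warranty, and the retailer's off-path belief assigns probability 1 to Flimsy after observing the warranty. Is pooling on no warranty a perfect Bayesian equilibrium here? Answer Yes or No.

On path, the retailer holds the prior and pays 1/2·23 + 1/2·13 = 18. Off path (the warranty), believing Flimsy, it pays 13.
Reliable: no warranty nets 18; the warranty nets 13 − 5 = 8. Reliable stays.
Flimsy: no warranty nets 18; the warranty nets 13 − 16 = -3. Flimsy stays.
No type deviates, so pooling is sustained.

Yes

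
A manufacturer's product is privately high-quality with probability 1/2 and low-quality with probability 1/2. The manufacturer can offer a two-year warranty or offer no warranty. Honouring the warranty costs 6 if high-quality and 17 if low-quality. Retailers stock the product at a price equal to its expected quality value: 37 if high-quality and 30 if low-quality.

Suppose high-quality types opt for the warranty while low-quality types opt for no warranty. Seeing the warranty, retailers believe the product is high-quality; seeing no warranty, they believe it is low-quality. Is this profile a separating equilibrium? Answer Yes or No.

Under these beliefs, the warranty earns price 37 and no warranty earns price 30.
high-quality: the warranty nets 37 − 6 = 31; no warranty nets 30. high-quality prefers the warranty.
low-quality: the warranty nets 37 − 17 = 20; no warranty nets 30. low-quality prefers no warranty.
Neither type deviates, so the separating profile is an equilibrium.

Yes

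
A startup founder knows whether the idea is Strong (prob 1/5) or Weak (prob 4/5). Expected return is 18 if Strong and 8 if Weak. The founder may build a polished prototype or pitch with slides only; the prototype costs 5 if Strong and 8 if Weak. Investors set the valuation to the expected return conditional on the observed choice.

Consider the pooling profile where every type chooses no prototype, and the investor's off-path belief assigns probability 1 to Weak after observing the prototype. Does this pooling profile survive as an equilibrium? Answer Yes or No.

Yes

On path, the investor holds the prior and pays 1/5·18 + 4/5·8 = 10. Off path (the prototype), believing Weak, it pays 8.
Strong: no prototype nets 10; the prototype nets 8 − 5 = 3. Strong stays.
Weak: no prototype nets 10; the prototype nets 8 − 8 = 0. Weak stays.
No type deviates, so pooling is sustained.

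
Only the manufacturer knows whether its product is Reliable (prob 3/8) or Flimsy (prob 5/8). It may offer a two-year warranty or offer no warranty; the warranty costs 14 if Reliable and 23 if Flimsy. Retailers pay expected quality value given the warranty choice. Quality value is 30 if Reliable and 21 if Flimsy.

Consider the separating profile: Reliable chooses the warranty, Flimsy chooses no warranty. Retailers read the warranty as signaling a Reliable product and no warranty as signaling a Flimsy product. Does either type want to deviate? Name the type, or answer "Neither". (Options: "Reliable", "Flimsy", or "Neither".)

The warranty pays 30; no warranty pays 21.
Reliable: assigned the warranty, nets 30 − 14 = 16; deviating to no warranty nets 21.
Flimsy: assigned no warranty, nets 21; deviating to the warranty nets 30 − 23 = 7.
The Reliable type gains 5 by deviating.

Reliable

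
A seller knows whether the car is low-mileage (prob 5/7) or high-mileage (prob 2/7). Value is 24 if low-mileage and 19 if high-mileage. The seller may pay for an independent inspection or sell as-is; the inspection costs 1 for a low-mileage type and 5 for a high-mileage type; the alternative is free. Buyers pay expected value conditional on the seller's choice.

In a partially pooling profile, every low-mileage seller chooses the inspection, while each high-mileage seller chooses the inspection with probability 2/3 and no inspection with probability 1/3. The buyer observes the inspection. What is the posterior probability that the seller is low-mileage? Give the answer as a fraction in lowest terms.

15/19

P(the inspection) = (5/7)·1 + (2/7)·(2/3) = 19/21.
By Bayes' rule, P(low-mileage | the inspection) = (5/7) / (19/21) = 15/19.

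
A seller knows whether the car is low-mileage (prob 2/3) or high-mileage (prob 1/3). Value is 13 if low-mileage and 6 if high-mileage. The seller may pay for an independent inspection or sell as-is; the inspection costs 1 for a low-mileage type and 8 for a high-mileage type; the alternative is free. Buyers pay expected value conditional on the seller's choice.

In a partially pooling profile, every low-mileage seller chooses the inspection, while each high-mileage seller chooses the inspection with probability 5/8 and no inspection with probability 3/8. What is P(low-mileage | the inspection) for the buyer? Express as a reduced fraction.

16/21

P(the inspection) = (2/3)·1 + (1/3)·(5/8) = 7/8.
By Bayes' rule, P(low-mileage | the inspection) = (2/3) / (7/8) = 16/21.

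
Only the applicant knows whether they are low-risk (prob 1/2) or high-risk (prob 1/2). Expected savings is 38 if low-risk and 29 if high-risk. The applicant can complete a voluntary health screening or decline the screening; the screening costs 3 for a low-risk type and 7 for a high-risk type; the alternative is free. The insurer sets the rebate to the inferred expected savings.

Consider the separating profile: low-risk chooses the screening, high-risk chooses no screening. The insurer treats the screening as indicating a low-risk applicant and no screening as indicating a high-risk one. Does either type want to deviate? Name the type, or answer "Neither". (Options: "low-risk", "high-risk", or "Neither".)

high-risk

The screening pays 38; no screening pays 29.
low-risk: assigned the screening, nets 38 − 3 = 35; deviating to no screening nets 29.
high-risk: assigned no screening, nets 29; deviating to the screening nets 38 − 7 = 31.
The high-risk type gains 2 by deviating.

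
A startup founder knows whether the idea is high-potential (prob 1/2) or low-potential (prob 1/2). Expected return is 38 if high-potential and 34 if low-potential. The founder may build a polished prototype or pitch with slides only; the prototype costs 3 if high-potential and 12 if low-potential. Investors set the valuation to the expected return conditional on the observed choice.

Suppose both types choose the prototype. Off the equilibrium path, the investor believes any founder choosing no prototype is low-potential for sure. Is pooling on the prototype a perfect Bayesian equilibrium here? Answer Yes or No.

No

On path, the investor holds the prior and pays 1/2·38 + 1/2·34 = 36. Off path (no prototype), believing low-potential, it pays 34.
high-potential: the prototype nets 36 − 3 = 33; no prototype nets 34. high-potential would deviate.
low-potential: the prototype nets 36 − 12 = 24; no prototype nets 34. low-potential would deviate.
A type deviates, so pooling fails.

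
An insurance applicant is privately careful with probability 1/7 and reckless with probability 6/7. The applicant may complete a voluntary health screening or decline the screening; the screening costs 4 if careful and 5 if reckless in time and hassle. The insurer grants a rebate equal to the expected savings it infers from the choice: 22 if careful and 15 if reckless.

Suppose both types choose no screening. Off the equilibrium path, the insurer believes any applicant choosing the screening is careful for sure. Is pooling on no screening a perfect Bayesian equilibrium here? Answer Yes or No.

No

On path, the insurer holds the prior and pays 1/7·22 + 6/7·15 = 16. Off path (the screening), believing careful, it pays 22.
careful: no screening nets 16; the screening nets 22 − 4 = 18. careful would deviate.
reckless: no screening nets 16; the screening nets 22 − 5 = 17. reckless would deviate.
A type deviates, so pooling fails.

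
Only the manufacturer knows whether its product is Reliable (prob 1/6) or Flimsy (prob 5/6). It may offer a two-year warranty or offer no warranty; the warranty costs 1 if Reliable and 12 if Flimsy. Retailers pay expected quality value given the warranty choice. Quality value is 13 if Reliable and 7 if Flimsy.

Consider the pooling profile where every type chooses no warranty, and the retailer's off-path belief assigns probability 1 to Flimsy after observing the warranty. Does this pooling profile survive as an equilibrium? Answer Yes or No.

On path, the retailer holds the prior and pays 1/6·13 + 5/6·7 = 8. Off path (the warranty), believing Flimsy, it pays 7.
Reliable: no warranty nets 8; the warranty nets 7 − 1 = 6. Reliable stays.
Flimsy: no warranty nets 8; the warranty nets 7 − 12 = -5. Flimsy stays.
No type deviates, so pooling is sustained.

Yes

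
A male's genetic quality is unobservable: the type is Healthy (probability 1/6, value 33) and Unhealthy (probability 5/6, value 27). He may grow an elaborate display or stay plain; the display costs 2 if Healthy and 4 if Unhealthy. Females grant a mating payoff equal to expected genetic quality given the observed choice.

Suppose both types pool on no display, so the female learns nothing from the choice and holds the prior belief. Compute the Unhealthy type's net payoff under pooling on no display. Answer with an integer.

28

Pooled mating payoff = 1/6·33 + 5/6·27 = 28.
Unhealthy pays no cost for no display, so net payoff = 28.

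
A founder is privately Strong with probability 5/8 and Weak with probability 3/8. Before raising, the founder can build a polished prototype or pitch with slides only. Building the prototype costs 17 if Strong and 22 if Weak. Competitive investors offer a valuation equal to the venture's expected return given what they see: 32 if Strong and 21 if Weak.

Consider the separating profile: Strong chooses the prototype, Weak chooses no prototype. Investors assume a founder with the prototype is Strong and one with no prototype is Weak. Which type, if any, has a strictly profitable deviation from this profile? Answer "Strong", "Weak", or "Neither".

Strong

The prototype pays 32; no prototype pays 21.
Strong: assigned the prototype, nets 32 − 17 = 15; deviating to no prototype nets 21.
Weak: assigned no prototype, nets 21; deviating to the prototype nets 32 − 22 = 10.
The Strong type gains 6 by deviating.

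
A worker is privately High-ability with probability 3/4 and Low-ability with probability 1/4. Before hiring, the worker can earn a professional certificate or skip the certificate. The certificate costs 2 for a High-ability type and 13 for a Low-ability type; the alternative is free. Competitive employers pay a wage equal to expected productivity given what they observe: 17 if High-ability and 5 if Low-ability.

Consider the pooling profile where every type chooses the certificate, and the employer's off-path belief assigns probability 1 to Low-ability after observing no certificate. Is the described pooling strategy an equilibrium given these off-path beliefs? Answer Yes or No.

On path, the employer holds the prior and pays 3/4·17 + 1/4·5 = 14. Off path (no certificate), believing Low-ability, it pays 5.
High-ability: the certificate nets 14 − 2 = 12; no certificate nets 5. High-ability stays.
Low-ability: the certificate nets 14 − 13 = 1; no certificate nets 5. Low-ability would deviate.
A type deviates, so pooling fails.

No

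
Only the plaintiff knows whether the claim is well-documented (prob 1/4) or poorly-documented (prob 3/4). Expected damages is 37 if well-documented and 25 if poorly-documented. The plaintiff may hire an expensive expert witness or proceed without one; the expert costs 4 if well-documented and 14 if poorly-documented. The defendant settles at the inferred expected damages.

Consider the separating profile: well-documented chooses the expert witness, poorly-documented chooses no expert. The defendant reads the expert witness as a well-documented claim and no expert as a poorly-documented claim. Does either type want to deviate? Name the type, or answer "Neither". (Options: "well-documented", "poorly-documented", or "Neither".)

Neither

The expert witness pays 37; no expert pays 25.
well-documented: assigned the expert witness, nets 37 − 4 = 33; deviating to no expert nets 25.
poorly-documented: assigned no expert, nets 25; deviating to the expert witness nets 37 − 14 = 23.
Both types strictly prefer their assigned action; no profitable deviation.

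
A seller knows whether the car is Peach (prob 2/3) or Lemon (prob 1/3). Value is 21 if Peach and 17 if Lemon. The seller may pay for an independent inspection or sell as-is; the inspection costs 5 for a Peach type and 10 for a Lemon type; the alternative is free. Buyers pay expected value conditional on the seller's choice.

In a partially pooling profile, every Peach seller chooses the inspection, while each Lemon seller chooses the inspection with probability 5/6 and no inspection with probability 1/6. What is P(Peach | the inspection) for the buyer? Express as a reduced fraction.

12/17

P(the inspection) = (2/3)·1 + (1/3)·(5/6) = 17/18.
By Bayes' rule, P(Peach | the inspection) = (2/3) / (17/18) = 12/17.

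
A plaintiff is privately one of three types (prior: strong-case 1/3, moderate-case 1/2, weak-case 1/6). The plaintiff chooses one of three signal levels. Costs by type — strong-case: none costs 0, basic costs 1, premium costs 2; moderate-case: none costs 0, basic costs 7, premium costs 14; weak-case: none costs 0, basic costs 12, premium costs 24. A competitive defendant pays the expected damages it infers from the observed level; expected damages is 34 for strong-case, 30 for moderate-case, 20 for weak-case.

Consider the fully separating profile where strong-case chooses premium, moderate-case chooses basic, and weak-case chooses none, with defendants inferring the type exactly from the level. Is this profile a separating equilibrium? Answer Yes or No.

Yes

Separating settlements: premium → 34, basic → 30, none → 20.
strong-case (assigned premium): none: 20 − 0 = 20; basic: 30 − 1 = 29; premium: 34 − 2 = 32. strong-case stays.
moderate-case (assigned basic): none: 20 − 0 = 20; basic: 30 − 7 = 23; premium: 34 − 14 = 20. moderate-case stays.
weak-case (assigned none): none: 20 − 0 = 20; basic: 30 − 12 = 18; premium: 34 − 24 = 10. weak-case stays.
Every type prefers its assigned level; separation holds.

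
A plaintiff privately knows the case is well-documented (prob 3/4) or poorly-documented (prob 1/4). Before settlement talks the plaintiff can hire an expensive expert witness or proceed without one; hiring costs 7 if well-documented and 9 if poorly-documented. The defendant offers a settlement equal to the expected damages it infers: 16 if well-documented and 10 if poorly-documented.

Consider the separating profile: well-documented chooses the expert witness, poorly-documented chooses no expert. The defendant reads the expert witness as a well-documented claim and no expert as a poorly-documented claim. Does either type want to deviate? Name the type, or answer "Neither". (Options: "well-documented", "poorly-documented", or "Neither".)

The expert witness pays 16; no expert pays 10.
well-documented: assigned the expert witness, nets 16 − 7 = 9; deviating to no expert nets 10.
poorly-documented: assigned no expert, nets 10; deviating to the expert witness nets 16 − 9 = 7.
The well-documented type gains 1 by deviating.

well-documented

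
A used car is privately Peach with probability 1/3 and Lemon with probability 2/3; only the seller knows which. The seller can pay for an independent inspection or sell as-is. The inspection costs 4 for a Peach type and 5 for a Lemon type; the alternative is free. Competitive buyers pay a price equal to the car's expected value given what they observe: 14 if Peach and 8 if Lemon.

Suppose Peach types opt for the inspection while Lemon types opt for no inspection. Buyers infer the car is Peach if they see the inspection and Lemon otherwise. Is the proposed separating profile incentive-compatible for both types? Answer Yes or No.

Under these beliefs, the inspection earns price 14 and no inspection earns price 8.
Peach: the inspection nets 14 − 4 = 10; no inspection nets 8. Peach prefers the inspection.
Lemon: the inspection nets 14 − 5 = 9; no inspection nets 8. Lemon would deviate to the inspection.
Lemon has a profitable deviation, so the profile is not an equilibrium.

No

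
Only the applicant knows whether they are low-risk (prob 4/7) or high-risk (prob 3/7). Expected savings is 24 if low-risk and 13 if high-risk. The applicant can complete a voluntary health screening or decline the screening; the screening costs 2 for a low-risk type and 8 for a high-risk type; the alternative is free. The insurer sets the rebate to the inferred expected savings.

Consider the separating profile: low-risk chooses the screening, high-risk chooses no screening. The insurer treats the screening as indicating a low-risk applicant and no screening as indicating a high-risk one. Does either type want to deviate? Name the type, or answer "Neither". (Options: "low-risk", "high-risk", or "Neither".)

high-risk

The screening pays 24; no screening pays 13.
low-risk: assigned the screening, nets 24 − 2 = 22; deviating to no screening nets 13.
high-risk: assigned no screening, nets 13; deviating to the screening nets 24 − 8 = 16.
The high-risk type gains 3 by deviating.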